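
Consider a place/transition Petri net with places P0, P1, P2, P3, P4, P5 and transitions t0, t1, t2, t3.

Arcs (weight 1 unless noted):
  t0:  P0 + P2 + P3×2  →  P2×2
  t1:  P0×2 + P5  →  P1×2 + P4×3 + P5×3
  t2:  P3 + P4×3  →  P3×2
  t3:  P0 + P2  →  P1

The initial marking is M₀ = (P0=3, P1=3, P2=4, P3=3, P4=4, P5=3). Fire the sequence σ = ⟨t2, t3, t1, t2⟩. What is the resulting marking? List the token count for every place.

(P0=0, P1=6, P2=3, P3=5, P4=1, P5=5)

step 1: fire t2:  (P0=3, P1=3, P2=4, P3=3, P4=4, P5=3) → (P0=3, P1=3, P2=4, P3=4, P4=1, P5=3)
step 2: fire t3:  (P0=3, P1=3, P2=4, P3=4, P4=1, P5=3) → (P0=2, P1=4, P2=3, P3=4, P4=1, P5=3)
step 3: fire t1:  (P0=2, P1=4, P2=3, P3=4, P4=1, P5=3) → (P0=0, P1=6, P2=3, P3=4, P4=4, P5=5)
step 4: fire t2:  (P0=0, P1=6, P2=3, P3=4, P4=4, P5=5) → (P0=0, P1=6, P2=3, P3=5, P4=1, P5=5)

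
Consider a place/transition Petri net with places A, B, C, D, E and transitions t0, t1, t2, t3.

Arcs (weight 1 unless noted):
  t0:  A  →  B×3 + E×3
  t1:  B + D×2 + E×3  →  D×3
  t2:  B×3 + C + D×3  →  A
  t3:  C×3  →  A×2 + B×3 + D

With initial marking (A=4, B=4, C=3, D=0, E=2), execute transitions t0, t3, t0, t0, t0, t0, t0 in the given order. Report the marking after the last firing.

(A=0, B=25, C=0, D=1, E=20)

step 1: fire t0:  (A=4, B=4, C=3, D=0, E=2) → (A=3, B=7, C=3, D=0, E=5)
step 2: fire t3:  (A=3, B=7, C=3, D=0, E=5) → (A=5, B=10, C=0, D=1, E=5)
step 3: fire t0:  (A=5, B=10, C=0, D=1, E=5) → (A=4, B=13, C=0, D=1, E=8)
step 4: fire t0:  (A=4, B=13, C=0, D=1, E=8) → (A=3, B=16, C=0, D=1, E=11)
step 5: fire t0:  (A=3, B=16, C=0, D=1, E=11) → (A=2, B=19, C=0, D=1, E=14)
step 6: fire t0:  (A=2, B=19, C=0, D=1, E=14) → (A=1, B=22, C=0, D=1, E=17)
step 7: fire t0:  (A=1, B=22, C=0, D=1, E=17) → (A=0, B=25, C=0, D=1, E=20)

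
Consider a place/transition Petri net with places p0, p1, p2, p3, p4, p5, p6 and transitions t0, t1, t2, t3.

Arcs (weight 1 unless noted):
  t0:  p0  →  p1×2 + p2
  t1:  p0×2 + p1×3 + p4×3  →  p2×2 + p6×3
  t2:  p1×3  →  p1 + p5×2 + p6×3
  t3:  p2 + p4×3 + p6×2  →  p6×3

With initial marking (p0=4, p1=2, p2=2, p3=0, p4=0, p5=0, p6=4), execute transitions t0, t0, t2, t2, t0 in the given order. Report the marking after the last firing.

(p0=1, p1=4, p2=5, p3=0, p4=0, p5=4, p6=10)

step 1: fire t0:  (p0=4, p1=2, p2=2, p3=0, p4=0, p5=0, p6=4) → (p0=3, p1=4, p2=3, p3=0, p4=0, p5=0, p6=4)
step 2: fire t0:  (p0=3, p1=4, p2=3, p3=0, p4=0, p5=0, p6=4) → (p0=2, p1=6, p2=4, p3=0, p4=0, p5=0, p6=4)
step 3: fire t2:  (p0=2, p1=6, p2=4, p3=0, p4=0, p5=0, p6=4) → (p0=2, p1=4, p2=4, p3=0, p4=0, p5=2, p6=7)
step 4: fire t2:  (p0=2, p1=4, p2=4, p3=0, p4=0, p5=2, p6=7) → (p0=2, p1=2, p2=4, p3=0, p4=0, p5=4, p6=10)
step 5: fire t0:  (p0=2, p1=2, p2=4, p3=0, p4=0, p5=4, p6=10) → (p0=1, p1=4, p2=5, p3=0, p4=0, p5=4, p6=10)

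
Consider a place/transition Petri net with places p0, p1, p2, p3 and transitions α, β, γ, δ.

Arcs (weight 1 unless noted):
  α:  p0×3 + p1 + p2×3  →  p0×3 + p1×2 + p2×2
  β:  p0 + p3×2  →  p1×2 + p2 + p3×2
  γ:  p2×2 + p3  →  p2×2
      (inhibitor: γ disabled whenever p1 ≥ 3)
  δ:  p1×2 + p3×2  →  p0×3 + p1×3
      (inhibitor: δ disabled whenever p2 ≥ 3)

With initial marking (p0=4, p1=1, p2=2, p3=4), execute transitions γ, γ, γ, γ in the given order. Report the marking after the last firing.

step 1: fire γ:  (p0=4, p1=1, p2=2, p3=4) → (p0=4, p1=1, p2=2, p3=3)
step 2: fire γ:  (p0=4, p1=1, p2=2, p3=3) → (p0=4, p1=1, p2=2, p3=2)
step 3: fire γ:  (p0=4, p1=1, p2=2, p3=2) → (p0=4, p1=1, p2=2, p3=1)
step 4: fire γ:  (p0=4, p1=1, p2=2, p3=1) → (p0=4, p1=1, p2=2, p3=0)

(p0=4, p1=1, p2=2, p3=0)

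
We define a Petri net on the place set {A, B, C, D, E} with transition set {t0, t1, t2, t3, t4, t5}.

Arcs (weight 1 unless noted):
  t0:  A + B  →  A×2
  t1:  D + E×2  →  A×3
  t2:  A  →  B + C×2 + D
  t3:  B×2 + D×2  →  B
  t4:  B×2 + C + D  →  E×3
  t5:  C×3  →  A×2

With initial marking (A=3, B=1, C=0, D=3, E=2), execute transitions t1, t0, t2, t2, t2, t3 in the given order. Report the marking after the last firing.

step 1: fire t1:  (A=3, B=1, C=0, D=3, E=2) → (A=6, B=1, C=0, D=2, E=0)
step 2: fire t0:  (A=6, B=1, C=0, D=2, E=0) → (A=7, B=0, C=0, D=2, E=0)
step 3: fire t2:  (A=7, B=0, C=0, D=2, E=0) → (A=6, B=1, C=2, D=3, E=0)
step 4: fire t2:  (A=6, B=1, C=2, D=3, E=0) → (A=5, B=2, C=4, D=4, E=0)
step 5: fire t2:  (A=5, B=2, C=4, D=4, E=0) → (A=4, B=3, C=6, D=5, E=0)
step 6: fire t3:  (A=4, B=3, C=6, D=5, E=0) → (A=4, B=2, C=6, D=3, E=0)

(A=4, B=2, C=6, D=3, E=0)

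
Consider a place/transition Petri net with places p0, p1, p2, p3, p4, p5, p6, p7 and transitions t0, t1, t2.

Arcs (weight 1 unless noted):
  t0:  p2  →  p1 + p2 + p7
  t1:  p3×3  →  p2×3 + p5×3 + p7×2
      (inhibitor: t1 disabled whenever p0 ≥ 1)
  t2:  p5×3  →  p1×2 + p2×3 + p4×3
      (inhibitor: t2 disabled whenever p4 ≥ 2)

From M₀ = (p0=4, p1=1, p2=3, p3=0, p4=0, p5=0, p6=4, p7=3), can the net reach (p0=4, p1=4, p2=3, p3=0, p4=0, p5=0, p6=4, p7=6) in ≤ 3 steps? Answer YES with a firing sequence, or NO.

step 1: fire t0:  (p0=4, p1=1, p2=3, p3=0, p4=0, p5=0, p6=4, p7=3) → (p0=4, p1=2, p2=3, p3=0, p4=0, p5=0, p6=4, p7=4)
step 2: fire t0:  (p0=4, p1=2, p2=3, p3=0, p4=0, p5=0, p6=4, p7=4) → (p0=4, p1=3, p2=3, p3=0, p4=0, p5=0, p6=4, p7=5)
step 3: fire t0:  (p0=4, p1=3, p2=3, p3=0, p4=0, p5=0, p6=4, p7=5) → (p0=4, p1=4, p2=3, p3=0, p4=0, p5=0, p6=4, p7=6)

YES — reachable via ⟨t0, t0, t0⟩ (3 firings)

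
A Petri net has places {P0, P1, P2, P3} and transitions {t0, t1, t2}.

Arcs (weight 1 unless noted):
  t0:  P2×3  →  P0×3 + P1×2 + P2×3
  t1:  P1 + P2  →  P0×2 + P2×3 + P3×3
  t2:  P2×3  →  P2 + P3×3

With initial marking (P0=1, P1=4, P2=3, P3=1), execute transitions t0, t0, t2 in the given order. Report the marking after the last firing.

step 1: fire t0:  (P0=1, P1=4, P2=3, P3=1) → (P0=4, P1=6, P2=3, P3=1)
step 2: fire t0:  (P0=4, P1=6, P2=3, P3=1) → (P0=7, P1=8, P2=3, P3=1)
step 3: fire t2:  (P0=7, P1=8, P2=3, P3=1) → (P0=7, P1=8, P2=1, P3=4)

(P0=7, P1=8, P2=1, P3=4)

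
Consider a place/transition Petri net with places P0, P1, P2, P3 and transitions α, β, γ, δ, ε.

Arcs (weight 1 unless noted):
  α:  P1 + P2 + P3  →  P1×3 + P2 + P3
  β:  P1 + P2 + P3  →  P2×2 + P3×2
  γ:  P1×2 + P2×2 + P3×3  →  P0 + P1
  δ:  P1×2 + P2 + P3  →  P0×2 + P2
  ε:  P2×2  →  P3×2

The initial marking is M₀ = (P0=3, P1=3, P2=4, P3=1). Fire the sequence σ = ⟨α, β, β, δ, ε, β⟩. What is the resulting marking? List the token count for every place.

(P0=5, P1=0, P2=5, P3=5)

step 1: fire α:  (P0=3, P1=3, P2=4, P3=1) → (P0=3, P1=5, P2=4, P3=1)
step 2: fire β:  (P0=3, P1=5, P2=4, P3=1) → (P0=3, P1=4, P2=5, P3=2)
step 3: fire β:  (P0=3, P1=4, P2=5, P3=2) → (P0=3, P1=3, P2=6, P3=3)
step 4: fire δ:  (P0=3, P1=3, P2=6, P3=3) → (P0=5, P1=1, P2=6, P3=2)
step 5: fire ε:  (P0=5, P1=1, P2=6, P3=2) → (P0=5, P1=1, P2=4, P3=4)
step 6: fire β:  (P0=5, P1=1, P2=4, P3=4) → (P0=5, P1=0, P2=5, P3=5)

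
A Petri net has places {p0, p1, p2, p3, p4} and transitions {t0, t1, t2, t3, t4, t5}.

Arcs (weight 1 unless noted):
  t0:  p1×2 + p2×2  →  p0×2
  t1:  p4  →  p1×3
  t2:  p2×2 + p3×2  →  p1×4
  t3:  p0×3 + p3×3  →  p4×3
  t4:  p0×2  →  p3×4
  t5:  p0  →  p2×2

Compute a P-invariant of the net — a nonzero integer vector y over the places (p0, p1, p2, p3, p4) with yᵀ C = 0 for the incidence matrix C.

Incidence matrix C (rows=places, cols=transitions):
       t0   t1   t2   t3   t4   t5
   p0   2    0    0   -3   -2   -1
   p1  -2    3    4    0    0    0
   p2  -2    0   -2    0    0    2
   p3   0    0   -2   -3    4    0
   p4   0   -1    0    3    0    0

Candidate y = [2, 1, 1, 1, 3]; check y·C column-wise:
  col t0: 2·2 + 1·-2 + 1·-2 + 1·0 + 3·0 = 0
  col t1: 2·0 + 1·3 + 1·0 + 1·0 + 3·-1 = 0
  col t2: 2·0 + 1·4 + 1·-2 + 1·-2 + 3·0 = 0
  col t3: 2·-3 + 1·0 + 1·0 + 1·-3 + 3·3 = 0
  col t4: 2·-2 + 1·0 + 1·0 + 1·4 + 3·0 = 0
  col t5: 2·-1 + 1·0 + 1·2 + 1·0 + 3·0 = 0

y = (p0:2, p1:1, p2:1, p3:1, p4:3)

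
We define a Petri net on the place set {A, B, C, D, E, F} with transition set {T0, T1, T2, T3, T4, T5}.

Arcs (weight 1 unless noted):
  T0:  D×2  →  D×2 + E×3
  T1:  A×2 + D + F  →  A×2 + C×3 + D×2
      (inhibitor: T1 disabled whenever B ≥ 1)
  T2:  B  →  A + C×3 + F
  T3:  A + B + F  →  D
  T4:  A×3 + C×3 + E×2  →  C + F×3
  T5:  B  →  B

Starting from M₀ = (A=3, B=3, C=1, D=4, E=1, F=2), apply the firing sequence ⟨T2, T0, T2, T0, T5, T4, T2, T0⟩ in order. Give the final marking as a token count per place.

(A=3, B=0, C=8, D=4, E=8, F=8)

step 1: fire T2:  (A=3, B=3, C=1, D=4, E=1, F=2) → (A=4, B=2, C=4, D=4, E=1, F=3)
step 2: fire T0:  (A=4, B=2, C=4, D=4, E=1, F=3) → (A=4, B=2, C=4, D=4, E=4, F=3)
step 3: fire T2:  (A=4, B=2, C=4, D=4, E=4, F=3) → (A=5, B=1, C=7, D=4, E=4, F=4)
step 4: fire T0:  (A=5, B=1, C=7, D=4, E=4, F=4) → (A=5, B=1, C=7, D=4, E=7, F=4)
step 5: fire T5:  (A=5, B=1, C=7, D=4, E=7, F=4) → (A=5, B=1, C=7, D=4, E=7, F=4)
step 6: fire T4:  (A=5, B=1, C=7, D=4, E=7, F=4) → (A=2, B=1, C=5, D=4, E=5, F=7)
step 7: fire T2:  (A=2, B=1, C=5, D=4, E=5, F=7) → (A=3, B=0, C=8, D=4, E=5, F=8)
step 8: fire T0:  (A=3, B=0, C=8, D=4, E=5, F=8) → (A=3, B=0, C=8, D=4, E=8, F=8)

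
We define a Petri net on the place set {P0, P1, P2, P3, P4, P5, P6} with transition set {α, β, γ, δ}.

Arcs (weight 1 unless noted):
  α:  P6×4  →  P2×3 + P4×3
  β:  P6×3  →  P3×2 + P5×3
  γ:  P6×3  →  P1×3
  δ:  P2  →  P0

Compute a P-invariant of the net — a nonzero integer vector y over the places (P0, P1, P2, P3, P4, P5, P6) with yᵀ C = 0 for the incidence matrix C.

y = (P0:1, P1:0, P2:1, P3:0, P4:-1, P5:0, P6:0)

Incidence matrix C (rows=places, cols=transitions):
        α    β    γ    δ
   P0   0    0    0    1
   P1   0    0    3    0
   P2   3    0    0   -1
   P3   0    2    0    0
   P4   3    0    0    0
   P5   0    3    0    0
   P6  -4   -3   -3    0

Candidate y = [1, 0, 1, 0, -1, 0, 0]; check y·C column-wise:
  col α: 1·0 + 1·3 + -1·3 + 0·-4 = 0
  col β: 1·0 + 1·0 + 0·2 + -1·0 + 0·3 + 0·-3 = 0
  col γ: 1·0 + 0·3 + 1·0 + -1·0 + 0·-3 = 0
  col δ: 1·1 + 1·-1 + -1·0 = 0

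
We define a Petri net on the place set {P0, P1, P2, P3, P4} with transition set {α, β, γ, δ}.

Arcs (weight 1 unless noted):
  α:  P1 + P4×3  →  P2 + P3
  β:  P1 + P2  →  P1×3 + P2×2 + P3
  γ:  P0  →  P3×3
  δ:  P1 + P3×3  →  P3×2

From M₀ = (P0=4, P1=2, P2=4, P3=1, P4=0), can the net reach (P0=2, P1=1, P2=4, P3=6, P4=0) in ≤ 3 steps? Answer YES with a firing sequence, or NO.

step 1: fire γ:  (P0=4, P1=2, P2=4, P3=1, P4=0) → (P0=3, P1=2, P2=4, P3=4, P4=0)
step 2: fire γ:  (P0=3, P1=2, P2=4, P3=4, P4=0) → (P0=2, P1=2, P2=4, P3=7, P4=0)
step 3: fire δ:  (P0=2, P1=2, P2=4, P3=7, P4=0) → (P0=2, P1=1, P2=4, P3=6, P4=0)

YES — reachable via ⟨γ, γ, δ⟩ (3 firings)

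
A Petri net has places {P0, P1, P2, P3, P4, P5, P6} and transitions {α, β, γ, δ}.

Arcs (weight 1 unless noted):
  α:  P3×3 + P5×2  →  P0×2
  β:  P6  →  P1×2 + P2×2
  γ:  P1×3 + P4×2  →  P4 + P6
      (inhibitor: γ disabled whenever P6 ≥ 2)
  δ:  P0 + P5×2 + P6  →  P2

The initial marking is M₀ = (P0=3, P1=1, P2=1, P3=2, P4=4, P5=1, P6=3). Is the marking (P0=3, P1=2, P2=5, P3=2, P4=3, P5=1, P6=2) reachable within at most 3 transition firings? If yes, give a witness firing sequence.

YES — reachable via ⟨β, β, γ⟩ (3 firings)

step 1: fire β:  (P0=3, P1=1, P2=1, P3=2, P4=4, P5=1, P6=3) → (P0=3, P1=3, P2=3, P3=2, P4=4, P5=1, P6=2)
step 2: fire β:  (P0=3, P1=3, P2=3, P3=2, P4=4, P5=1, P6=2) → (P0=3, P1=5, P2=5, P3=2, P4=4, P5=1, P6=1)
step 3: fire γ:  (P0=3, P1=5, P2=5, P3=2, P4=4, P5=1, P6=1) → (P0=3, P1=2, P2=5, P3=2, P4=3, P5=1, P6=2)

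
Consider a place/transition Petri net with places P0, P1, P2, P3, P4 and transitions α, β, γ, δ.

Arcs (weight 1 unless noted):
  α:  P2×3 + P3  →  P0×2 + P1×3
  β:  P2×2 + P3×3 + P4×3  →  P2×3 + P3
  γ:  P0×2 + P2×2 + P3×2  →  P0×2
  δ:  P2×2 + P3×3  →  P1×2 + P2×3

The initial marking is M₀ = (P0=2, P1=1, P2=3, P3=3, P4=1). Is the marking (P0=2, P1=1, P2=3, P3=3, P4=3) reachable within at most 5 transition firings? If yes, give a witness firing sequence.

depth 0: 1 marking
depth 1: 4 markings reached so far
depth 2: 4 markings reached so far
(frontier empty at depth 2; search complete)
target is not among the 4 markings reachable within 5 steps

NO — not reachable within 5 firings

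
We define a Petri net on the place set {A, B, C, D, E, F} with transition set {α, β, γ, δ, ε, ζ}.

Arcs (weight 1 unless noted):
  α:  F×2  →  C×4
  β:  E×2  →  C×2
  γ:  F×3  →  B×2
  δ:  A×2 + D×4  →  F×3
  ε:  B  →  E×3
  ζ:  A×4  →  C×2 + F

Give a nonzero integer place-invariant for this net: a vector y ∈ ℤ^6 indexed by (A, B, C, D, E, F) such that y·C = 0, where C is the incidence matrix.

Incidence matrix C (rows=places, cols=transitions):
        α    β    γ    δ    ε    ζ
    A   0    0    0   -2    0   -4
    B   0    0    2    0   -1    0
    C   4    2    0    0    0    2
    D   0    0    0   -4    0    0
    E   0   -2    0    0    3    0
    F  -2    0   -3    3    0    1

Candidate y = [1, 3, 1, 1, 1, 2]; check y·C column-wise:
  col α: 1·0 + 3·0 + 1·4 + 1·0 + 1·0 + 2·-2 = 0
  col β: 1·0 + 3·0 + 1·2 + 1·0 + 1·-2 + 2·0 = 0
  col γ: 1·0 + 3·2 + 1·0 + 1·0 + 1·0 + 2·-3 = 0
  col δ: 1·-2 + 3·0 + 1·0 + 1·-4 + 1·0 + 2·3 = 0
  col ε: 1·0 + 3·-1 + 1·0 + 1·0 + 1·3 + 2·0 = 0
  col ζ: 1·-4 + 3·0 + 1·2 + 1·0 + 1·0 + 2·1 = 0

y = (A:1, B:3, C:1, D:1, E:1, F:2)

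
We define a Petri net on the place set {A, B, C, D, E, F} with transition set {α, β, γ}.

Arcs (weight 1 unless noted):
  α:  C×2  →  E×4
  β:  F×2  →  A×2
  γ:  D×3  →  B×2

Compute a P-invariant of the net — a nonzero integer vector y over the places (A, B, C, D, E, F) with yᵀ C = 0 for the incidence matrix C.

y = (A:0, B:3, C:0, D:2, E:0, F:0)

Incidence matrix C (rows=places, cols=transitions):
        α    β    γ
    A   0    2    0
    B   0    0    2
    C  -2    0    0
    D   0    0   -3
    E   4    0    0
    F   0   -2    0

Candidate y = [0, 3, 0, 2, 0, 0]; check y·C column-wise:
  col α: 3·0 + 0·-2 + 2·0 + 0·4 = 0
  col β: 0·2 + 3·0 + 2·0 + 0·-2 = 0
  col γ: 3·2 + 2·-3 = 0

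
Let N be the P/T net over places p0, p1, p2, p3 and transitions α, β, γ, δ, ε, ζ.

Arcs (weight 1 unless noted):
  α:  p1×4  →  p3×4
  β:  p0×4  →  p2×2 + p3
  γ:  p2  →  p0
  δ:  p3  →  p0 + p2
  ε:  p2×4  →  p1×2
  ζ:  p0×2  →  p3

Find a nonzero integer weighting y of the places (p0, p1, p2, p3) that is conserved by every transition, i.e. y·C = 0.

Incidence matrix C (rows=places, cols=transitions):
        α    β    γ    δ    ε    ζ
   p0   0   -4    1    1    0   -2
   p1  -4    0    0    0    2    0
   p2   0    2   -1    1   -4    0
   p3   4    1    0   -1    0    1

Candidate y = [1, 2, 1, 2]; check y·C column-wise:
  col α: 1·0 + 2·-4 + 1·0 + 2·4 = 0
  col β: 1·-4 + 2·0 + 1·2 + 2·1 = 0
  col γ: 1·1 + 2·0 + 1·-1 + 2·0 = 0
  col δ: 1·1 + 2·0 + 1·1 + 2·-1 = 0
  col ε: 1·0 + 2·2 + 1·-4 + 2·0 = 0
  col ζ: 1·-2 + 2·0 + 1·0 + 2·1 = 0

y = (p0:1, p1:2, p2:1, p3:2)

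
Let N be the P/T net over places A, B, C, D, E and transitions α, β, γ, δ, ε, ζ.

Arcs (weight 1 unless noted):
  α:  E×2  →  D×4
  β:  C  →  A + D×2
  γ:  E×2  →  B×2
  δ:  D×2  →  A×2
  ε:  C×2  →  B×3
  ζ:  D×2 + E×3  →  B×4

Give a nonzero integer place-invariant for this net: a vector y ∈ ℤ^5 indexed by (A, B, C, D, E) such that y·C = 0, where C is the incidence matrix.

y = (A:1, B:2, C:3, D:1, E:2)

Incidence matrix C (rows=places, cols=transitions):
        α    β    γ    δ    ε    ζ
    A   0    1    0    2    0    0
    B   0    0    2    0    3    4
    C   0   -1    0    0   -2    0
    D   4    2    0   -2    0   -2
    E  -2    0   -2    0    0   -3

Candidate y = [1, 2, 3, 1, 2]; check y·C column-wise:
  col α: 1·0 + 2·0 + 3·0 + 1·4 + 2·-2 = 0
  col β: 1·1 + 2·0 + 3·-1 + 1·2 + 2·0 = 0
  col γ: 1·0 + 2·2 + 3·0 + 1·0 + 2·-2 = 0
  col δ: 1·2 + 2·0 + 3·0 + 1·-2 + 2·0 = 0
  col ε: 1·0 + 2·3 + 3·-2 + 1·0 + 2·0 = 0
  col ζ: 1·0 + 2·4 + 3·0 + 1·-2 + 2·-3 = 0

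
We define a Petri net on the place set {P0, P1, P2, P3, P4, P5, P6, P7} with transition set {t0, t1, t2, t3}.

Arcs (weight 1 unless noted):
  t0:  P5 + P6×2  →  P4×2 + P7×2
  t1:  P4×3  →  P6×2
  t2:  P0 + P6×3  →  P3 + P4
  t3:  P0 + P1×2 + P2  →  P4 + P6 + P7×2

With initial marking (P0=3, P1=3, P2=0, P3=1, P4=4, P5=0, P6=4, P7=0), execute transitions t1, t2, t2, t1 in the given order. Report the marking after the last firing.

step 1: fire t1:  (P0=3, P1=3, P2=0, P3=1, P4=4, P5=0, P6=4, P7=0) → (P0=3, P1=3, P2=0, P3=1, P4=1, P5=0, P6=6, P7=0)
step 2: fire t2:  (P0=3, P1=3, P2=0, P3=1, P4=1, P5=0, P6=6, P7=0) → (P0=2, P1=3, P2=0, P3=2, P4=2, P5=0, P6=3, P7=0)
step 3: fire t2:  (P0=2, P1=3, P2=0, P3=2, P4=2, P5=0, P6=3, P7=0) → (P0=1, P1=3, P2=0, P3=3, P4=3, P5=0, P6=0, P7=0)
step 4: fire t1:  (P0=1, P1=3, P2=0, P3=3, P4=3, P5=0, P6=0, P7=0) → (P0=1, P1=3, P2=0, P3=3, P4=0, P5=0, P6=2, P7=0)

(P0=1, P1=3, P2=0, P3=3, P4=0, P5=0, P6=2, P7=0)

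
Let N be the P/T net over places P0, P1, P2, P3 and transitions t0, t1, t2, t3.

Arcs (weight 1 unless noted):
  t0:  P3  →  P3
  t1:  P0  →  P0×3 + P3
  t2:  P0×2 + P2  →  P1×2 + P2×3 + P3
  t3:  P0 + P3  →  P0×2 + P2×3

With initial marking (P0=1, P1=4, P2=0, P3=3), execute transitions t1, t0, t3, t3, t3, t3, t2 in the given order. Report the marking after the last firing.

(P0=5, P1=6, P2=14, P3=1)

step 1: fire t1:  (P0=1, P1=4, P2=0, P3=3) → (P0=3, P1=4, P2=0, P3=4)
step 2: fire t0:  (P0=3, P1=4, P2=0, P3=4) → (P0=3, P1=4, P2=0, P3=4)
step 3: fire t3:  (P0=3, P1=4, P2=0, P3=4) → (P0=4, P1=4, P2=3, P3=3)
step 4: fire t3:  (P0=4, P1=4, P2=3, P3=3) → (P0=5, P1=4, P2=6, P3=2)
step 5: fire t3:  (P0=5, P1=4, P2=6, P3=2) → (P0=6, P1=4, P2=9, P3=1)
step 6: fire t3:  (P0=6, P1=4, P2=9, P3=1) → (P0=7, P1=4, P2=12, P3=0)
step 7: fire t2:  (P0=7, P1=4, P2=12, P3=0) → (P0=5, P1=6, P2=14, P3=1)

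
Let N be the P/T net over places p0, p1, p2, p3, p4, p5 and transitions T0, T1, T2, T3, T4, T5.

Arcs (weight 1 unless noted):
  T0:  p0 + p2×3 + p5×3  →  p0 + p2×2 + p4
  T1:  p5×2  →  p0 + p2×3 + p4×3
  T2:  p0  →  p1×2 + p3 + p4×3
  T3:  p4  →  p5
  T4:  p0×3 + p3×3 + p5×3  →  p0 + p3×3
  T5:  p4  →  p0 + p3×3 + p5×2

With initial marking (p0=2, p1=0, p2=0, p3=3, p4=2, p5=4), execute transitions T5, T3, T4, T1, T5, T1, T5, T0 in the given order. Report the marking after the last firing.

step 1: fire T5:  (p0=2, p1=0, p2=0, p3=3, p4=2, p5=4) → (p0=3, p1=0, p2=0, p3=6, p4=1, p5=6)
step 2: fire T3:  (p0=3, p1=0, p2=0, p3=6, p4=1, p5=6) → (p0=3, p1=0, p2=0, p3=6, p4=0, p5=7)
step 3: fire T4:  (p0=3, p1=0, p2=0, p3=6, p4=0, p5=7) → (p0=1, p1=0, p2=0, p3=6, p4=0, p5=4)
step 4: fire T1:  (p0=1, p1=0, p2=0, p3=6, p4=0, p5=4) → (p0=2, p1=0, p2=3, p3=6, p4=3, p5=2)
step 5: fire T5:  (p0=2, p1=0, p2=3, p3=6, p4=3, p5=2) → (p0=3, p1=0, p2=3, p3=9, p4=2, p5=4)
step 6: fire T1:  (p0=3, p1=0, p2=3, p3=9, p4=2, p5=4) → (p0=4, p1=0, p2=6, p3=9, p4=5, p5=2)
step 7: fire T5:  (p0=4, p1=0, p2=6, p3=9, p4=5, p5=2) → (p0=5, p1=0, p2=6, p3=12, p4=4, p5=4)
step 8: fire T0:  (p0=5, p1=0, p2=6, p3=12, p4=4, p5=4) → (p0=5, p1=0, p2=5, p3=12, p4=5, p5=1)

(p0=5, p1=0, p2=5, p3=12, p4=5, p5=1)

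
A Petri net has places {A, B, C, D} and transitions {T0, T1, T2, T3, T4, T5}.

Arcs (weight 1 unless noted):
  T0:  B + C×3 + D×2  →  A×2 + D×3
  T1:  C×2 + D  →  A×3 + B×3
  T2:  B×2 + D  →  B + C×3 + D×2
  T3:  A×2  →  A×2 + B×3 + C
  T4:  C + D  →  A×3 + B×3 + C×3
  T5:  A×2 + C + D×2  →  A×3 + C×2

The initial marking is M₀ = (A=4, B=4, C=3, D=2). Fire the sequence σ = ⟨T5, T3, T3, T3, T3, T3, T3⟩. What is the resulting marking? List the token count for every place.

step 1: fire T5:  (A=4, B=4, C=3, D=2) → (A=5, B=4, C=4, D=0)
step 2: fire T3:  (A=5, B=4, C=4, D=0) → (A=5, B=7, C=5, D=0)
step 3: fire T3:  (A=5, B=7, C=5, D=0) → (A=5, B=10, C=6, D=0)
step 4: fire T3:  (A=5, B=10, C=6, D=0) → (A=5, B=13, C=7, D=0)
step 5: fire T3:  (A=5, B=13, C=7, D=0) → (A=5, B=16, C=8, D=0)
step 6: fire T3:  (A=5, B=16, C=8, D=0) → (A=5, B=19, C=9, D=0)
step 7: fire T3:  (A=5, B=19, C=9, D=0) → (A=5, B=22, C=10, D=0)

(A=5, B=22, C=10, D=0)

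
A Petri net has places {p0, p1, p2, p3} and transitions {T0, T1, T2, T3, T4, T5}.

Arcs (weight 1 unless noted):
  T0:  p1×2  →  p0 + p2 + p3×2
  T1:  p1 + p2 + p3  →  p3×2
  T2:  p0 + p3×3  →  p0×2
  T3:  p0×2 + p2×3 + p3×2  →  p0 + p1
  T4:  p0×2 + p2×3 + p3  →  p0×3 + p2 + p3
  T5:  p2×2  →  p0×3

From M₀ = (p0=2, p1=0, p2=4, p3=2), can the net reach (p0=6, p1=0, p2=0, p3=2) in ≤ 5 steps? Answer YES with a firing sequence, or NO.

step 1: fire T4:  (p0=2, p1=0, p2=4, p3=2) → (p0=3, p1=0, p2=2, p3=2)
step 2: fire T5:  (p0=3, p1=0, p2=2, p3=2) → (p0=6, p1=0, p2=0, p3=2)

YES — reachable via ⟨T4, T5⟩ (2 firings)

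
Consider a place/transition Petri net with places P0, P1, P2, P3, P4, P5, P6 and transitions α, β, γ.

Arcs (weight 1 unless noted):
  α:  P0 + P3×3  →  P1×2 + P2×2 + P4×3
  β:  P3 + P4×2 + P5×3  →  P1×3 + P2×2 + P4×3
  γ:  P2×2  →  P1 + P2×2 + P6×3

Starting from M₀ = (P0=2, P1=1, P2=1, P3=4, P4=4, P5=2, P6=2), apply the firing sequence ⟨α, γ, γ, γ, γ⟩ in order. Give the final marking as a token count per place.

(P0=1, P1=7, P2=3, P3=1, P4=7, P5=2, P6=14)

step 1: fire α:  (P0=2, P1=1, P2=1, P3=4, P4=4, P5=2, P6=2) → (P0=1, P1=3, P2=3, P3=1, P4=7, P5=2, P6=2)
step 2: fire γ:  (P0=1, P1=3, P2=3, P3=1, P4=7, P5=2, P6=2) → (P0=1, P1=4, P2=3, P3=1, P4=7, P5=2, P6=5)
step 3: fire γ:  (P0=1, P1=4, P2=3, P3=1, P4=7, P5=2, P6=5) → (P0=1, P1=5, P2=3, P3=1, P4=7, P5=2, P6=8)
step 4: fire γ:  (P0=1, P1=5, P2=3, P3=1, P4=7, P5=2, P6=8) → (P0=1, P1=6, P2=3, P3=1, P4=7, P5=2, P6=11)
step 5: fire γ:  (P0=1, P1=6, P2=3, P3=1, P4=7, P5=2, P6=11) → (P0=1, P1=7, P2=3, P3=1, P4=7, P5=2, P6=14)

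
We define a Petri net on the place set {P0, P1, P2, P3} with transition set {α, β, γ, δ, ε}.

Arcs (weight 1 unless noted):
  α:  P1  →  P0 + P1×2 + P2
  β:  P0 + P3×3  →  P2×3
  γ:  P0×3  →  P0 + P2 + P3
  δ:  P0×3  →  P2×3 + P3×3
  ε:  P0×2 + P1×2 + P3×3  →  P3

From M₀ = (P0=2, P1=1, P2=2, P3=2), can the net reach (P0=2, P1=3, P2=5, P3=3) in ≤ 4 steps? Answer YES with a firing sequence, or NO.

YES — reachable via ⟨α, α, γ⟩ (3 firings)

step 1: fire α:  (P0=2, P1=1, P2=2, P3=2) → (P0=3, P1=2, P2=3, P3=2)
step 2: fire α:  (P0=3, P1=2, P2=3, P3=2) → (P0=4, P1=3, P2=4, P3=2)
step 3: fire γ:  (P0=4, P1=3, P2=4, P3=2) → (P0=2, P1=3, P2=5, P3=3)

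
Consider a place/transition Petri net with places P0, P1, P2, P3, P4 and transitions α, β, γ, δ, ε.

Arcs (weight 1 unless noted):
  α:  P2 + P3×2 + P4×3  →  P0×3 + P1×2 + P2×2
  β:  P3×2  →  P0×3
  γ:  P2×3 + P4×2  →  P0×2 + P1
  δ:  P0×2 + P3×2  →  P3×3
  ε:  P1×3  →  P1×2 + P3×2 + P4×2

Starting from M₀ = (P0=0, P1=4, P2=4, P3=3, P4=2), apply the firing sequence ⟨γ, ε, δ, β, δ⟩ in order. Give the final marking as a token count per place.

(P0=1, P1=4, P2=1, P3=5, P4=2)

step 1: fire γ:  (P0=0, P1=4, P2=4, P3=3, P4=2) → (P0=2, P1=5, P2=1, P3=3, P4=0)
step 2: fire ε:  (P0=2, P1=5, P2=1, P3=3, P4=0) → (P0=2, P1=4, P2=1, P3=5, P4=2)
step 3: fire δ:  (P0=2, P1=4, P2=1, P3=5, P4=2) → (P0=0, P1=4, P2=1, P3=6, P4=2)
step 4: fire β:  (P0=0, P1=4, P2=1, P3=6, P4=2) → (P0=3, P1=4, P2=1, P3=4, P4=2)
step 5: fire δ:  (P0=3, P1=4, P2=1, P3=4, P4=2) → (P0=1, P1=4, P2=1, P3=5, P4=2)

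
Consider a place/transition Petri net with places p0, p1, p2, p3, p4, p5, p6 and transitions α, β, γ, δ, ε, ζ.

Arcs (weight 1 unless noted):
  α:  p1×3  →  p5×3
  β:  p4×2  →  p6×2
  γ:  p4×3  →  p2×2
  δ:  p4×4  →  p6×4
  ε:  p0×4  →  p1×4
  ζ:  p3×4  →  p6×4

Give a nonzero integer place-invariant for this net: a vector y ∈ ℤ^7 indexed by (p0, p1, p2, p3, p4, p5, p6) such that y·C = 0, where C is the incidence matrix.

Incidence matrix C (rows=places, cols=transitions):
        α    β    γ    δ    ε    ζ
   p0   0    0    0    0   -4    0
   p1  -3    0    0    0    4    0
   p2   0    0    2    0    0    0
   p3   0    0    0    0    0   -4
   p4   0   -2   -3   -4    0    0
   p5   3    0    0    0    0    0
   p6   0    2    0    4    0    4

Candidate y = [1, 1, 0, 0, 0, 1, 0]; check y·C column-wise:
  col α: 1·0 + 1·-3 + 1·3 = 0
  col β: 1·0 + 1·0 + 0·-2 + 1·0 + 0·2 = 0
  col γ: 1·0 + 1·0 + 0·2 + 0·-3 + 1·0 = 0
  col δ: 1·0 + 1·0 + 0·-4 + 1·0 + 0·4 = 0
  col ε: 1·-4 + 1·4 + 1·0 = 0
  col ζ: 1·0 + 1·0 + 0·-4 + 1·0 + 0·4 = 0

y = (p0:1, p1:1, p2:0, p3:0, p4:0, p5:1, p6:0)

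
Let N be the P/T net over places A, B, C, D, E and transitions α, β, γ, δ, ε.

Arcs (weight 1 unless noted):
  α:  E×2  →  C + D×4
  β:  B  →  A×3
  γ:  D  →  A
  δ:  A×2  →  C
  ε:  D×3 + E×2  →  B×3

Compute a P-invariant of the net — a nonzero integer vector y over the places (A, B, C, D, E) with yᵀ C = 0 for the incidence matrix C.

Incidence matrix C (rows=places, cols=transitions):
        α    β    γ    δ    ε
    A   0    3    1   -2    0
    B   0   -1    0    0    3
    C   1    0    0    1    0
    D   4    0   -1    0   -3
    E  -2    0    0    0   -2

Candidate y = [1, 3, 2, 1, 3]; check y·C column-wise:
  col α: 1·0 + 3·0 + 2·1 + 1·4 + 3·-2 = 0
  col β: 1·3 + 3·-1 + 2·0 + 1·0 + 3·0 = 0
  col γ: 1·1 + 3·0 + 2·0 + 1·-1 + 3·0 = 0
  col δ: 1·-2 + 3·0 + 2·1 + 1·0 + 3·0 = 0
  col ε: 1·0 + 3·3 + 2·0 + 1·-3 + 3·-2 = 0

y = (A:1, B:3, C:2, D:1, E:3)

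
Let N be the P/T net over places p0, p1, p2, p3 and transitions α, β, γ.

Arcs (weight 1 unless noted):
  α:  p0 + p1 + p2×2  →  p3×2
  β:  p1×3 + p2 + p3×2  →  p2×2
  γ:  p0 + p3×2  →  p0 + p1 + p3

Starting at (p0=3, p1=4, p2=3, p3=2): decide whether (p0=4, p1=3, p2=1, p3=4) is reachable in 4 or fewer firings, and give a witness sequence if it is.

NO — not reachable within 4 firings

depth 0: 1 marking
depth 1: 4 markings reached so far
depth 2: 6 markings reached so far
depth 3: 8 markings reached so far
depth 4: 11 markings reached so far
target is not among the 11 markings reachable within 4 steps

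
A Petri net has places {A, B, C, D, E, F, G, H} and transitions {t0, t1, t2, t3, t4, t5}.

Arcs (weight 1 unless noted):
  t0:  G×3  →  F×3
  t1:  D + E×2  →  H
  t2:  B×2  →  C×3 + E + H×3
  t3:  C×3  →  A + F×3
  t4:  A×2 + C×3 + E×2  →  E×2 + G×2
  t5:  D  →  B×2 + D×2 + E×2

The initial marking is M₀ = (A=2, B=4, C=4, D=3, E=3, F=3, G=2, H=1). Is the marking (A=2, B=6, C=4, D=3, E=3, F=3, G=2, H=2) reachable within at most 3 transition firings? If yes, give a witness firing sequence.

YES — reachable via ⟨t1, t5⟩ (2 firings)

step 1: fire t1:  (A=2, B=4, C=4, D=3, E=3, F=3, G=2, H=1) → (A=2, B=4, C=4, D=2, E=1, F=3, G=2, H=2)
step 2: fire t5:  (A=2, B=4, C=4, D=2, E=1, F=3, G=2, H=2) → (A=2, B=6, C=4, D=3, E=3, F=3, G=2, H=2)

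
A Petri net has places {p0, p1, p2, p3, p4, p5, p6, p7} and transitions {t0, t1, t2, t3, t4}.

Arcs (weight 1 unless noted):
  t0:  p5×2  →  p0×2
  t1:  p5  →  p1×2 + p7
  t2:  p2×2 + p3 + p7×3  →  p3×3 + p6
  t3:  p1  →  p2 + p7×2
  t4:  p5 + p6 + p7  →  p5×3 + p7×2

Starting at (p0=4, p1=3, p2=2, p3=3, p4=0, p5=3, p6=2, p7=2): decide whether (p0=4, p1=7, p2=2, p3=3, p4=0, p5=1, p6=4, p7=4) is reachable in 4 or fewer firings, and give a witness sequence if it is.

depth 0: 1 marking
depth 1: 5 markings reached so far
depth 2: 17 markings reached so far
depth 3: 41 markings reached so far
depth 4: 78 markings reached so far
target is not among the 78 markings reachable within 4 steps

NO — not reachable within 4 firings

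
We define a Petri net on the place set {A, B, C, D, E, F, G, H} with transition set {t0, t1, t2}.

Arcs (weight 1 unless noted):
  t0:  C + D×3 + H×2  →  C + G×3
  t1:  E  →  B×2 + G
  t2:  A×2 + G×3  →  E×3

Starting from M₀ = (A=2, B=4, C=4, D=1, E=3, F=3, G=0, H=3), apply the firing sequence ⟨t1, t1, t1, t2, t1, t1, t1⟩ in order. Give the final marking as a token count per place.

step 1: fire t1:  (A=2, B=4, C=4, D=1, E=3, F=3, G=0, H=3) → (A=2, B=6, C=4, D=1, E=2, F=3, G=1, H=3)
step 2: fire t1:  (A=2, B=6, C=4, D=1, E=2, F=3, G=1, H=3) → (A=2, B=8, C=4, D=1, E=1, F=3, G=2, H=3)
step 3: fire t1:  (A=2, B=8, C=4, D=1, E=1, F=3, G=2, H=3) → (A=2, B=10, C=4, D=1, E=0, F=3, G=3, H=3)
step 4: fire t2:  (A=2, B=10, C=4, D=1, E=0, F=3, G=3, H=3) → (A=0, B=10, C=4, D=1, E=3, F=3, G=0, H=3)
step 5: fire t1:  (A=0, B=10, C=4, D=1, E=3, F=3, G=0, H=3) → (A=0, B=12, C=4, D=1, E=2, F=3, G=1, H=3)
step 6: fire t1:  (A=0, B=12, C=4, D=1, E=2, F=3, G=1, H=3) → (A=0, B=14, C=4, D=1, E=1, F=3, G=2, H=3)
step 7: fire t1:  (A=0, B=14, C=4, D=1, E=1, F=3, G=2, H=3) → (A=0, B=16, C=4, D=1, E=0, F=3, G=3, H=3)

(A=0, B=16, C=4, D=1, E=0, F=3, G=3, H=3)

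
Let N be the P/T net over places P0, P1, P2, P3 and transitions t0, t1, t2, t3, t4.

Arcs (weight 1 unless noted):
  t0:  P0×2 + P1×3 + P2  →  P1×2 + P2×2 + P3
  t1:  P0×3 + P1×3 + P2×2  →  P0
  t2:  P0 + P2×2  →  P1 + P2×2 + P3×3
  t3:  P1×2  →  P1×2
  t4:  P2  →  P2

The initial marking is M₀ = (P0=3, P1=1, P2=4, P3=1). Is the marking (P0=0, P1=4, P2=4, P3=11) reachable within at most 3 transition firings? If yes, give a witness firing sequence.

depth 0: 1 marking
depth 1: 2 markings reached so far
depth 2: 3 markings reached so far
depth 3: 4 markings reached so far
target is not among the 4 markings reachable within 3 steps

NO — not reachable within 3 firings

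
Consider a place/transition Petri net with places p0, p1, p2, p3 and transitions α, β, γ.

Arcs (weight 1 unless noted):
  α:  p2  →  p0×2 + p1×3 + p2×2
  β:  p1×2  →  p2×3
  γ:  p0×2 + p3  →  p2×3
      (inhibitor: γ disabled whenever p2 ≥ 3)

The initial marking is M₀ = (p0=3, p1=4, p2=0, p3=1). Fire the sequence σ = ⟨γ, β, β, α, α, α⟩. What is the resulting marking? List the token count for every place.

step 1: fire γ:  (p0=3, p1=4, p2=0, p3=1) → (p0=1, p1=4, p2=3, p3=0)
step 2: fire β:  (p0=1, p1=4, p2=3, p3=0) → (p0=1, p1=2, p2=6, p3=0)
step 3: fire β:  (p0=1, p1=2, p2=6, p3=0) → (p0=1, p1=0, p2=9, p3=0)
step 4: fire α:  (p0=1, p1=0, p2=9, p3=0) → (p0=3, p1=3, p2=10, p3=0)
step 5: fire α:  (p0=3, p1=3, p2=10, p3=0) → (p0=5, p1=6, p2=11, p3=0)
step 6: fire α:  (p0=5, p1=6, p2=11, p3=0) → (p0=7, p1=9, p2=12, p3=0)

(p0=7, p1=9, p2=12, p3=0)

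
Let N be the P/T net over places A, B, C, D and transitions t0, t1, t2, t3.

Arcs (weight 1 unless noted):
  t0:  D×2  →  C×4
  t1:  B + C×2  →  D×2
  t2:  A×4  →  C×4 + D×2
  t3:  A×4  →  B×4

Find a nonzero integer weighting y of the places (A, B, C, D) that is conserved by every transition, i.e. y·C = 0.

y = (A:2, B:2, C:1, D:2)

Incidence matrix C (rows=places, cols=transitions):
       t0   t1   t2   t3
    A   0    0   -4   -4
    B   0   -1    0    4
    C   4   -2    4    0
    D  -2    2    2    0

Candidate y = [2, 2, 1, 2]; check y·C column-wise:
  col t0: 2·0 + 2·0 + 1·4 + 2·-2 = 0
  col t1: 2·0 + 2·-1 + 1·-2 + 2·2 = 0
  col t2: 2·-4 + 2·0 + 1·4 + 2·2 = 0
  col t3: 2·-4 + 2·4 + 1·0 + 2·0 = 0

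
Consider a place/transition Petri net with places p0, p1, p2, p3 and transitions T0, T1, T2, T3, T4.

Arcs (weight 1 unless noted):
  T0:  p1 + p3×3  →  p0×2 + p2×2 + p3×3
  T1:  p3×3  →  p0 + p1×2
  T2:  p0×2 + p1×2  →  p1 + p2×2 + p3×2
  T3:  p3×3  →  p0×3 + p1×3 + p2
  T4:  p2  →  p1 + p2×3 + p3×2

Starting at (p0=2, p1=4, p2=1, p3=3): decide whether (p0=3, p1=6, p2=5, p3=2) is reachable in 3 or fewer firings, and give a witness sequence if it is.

depth 0: 1 marking
depth 1: 6 markings reached so far
depth 2: 17 markings reached so far
depth 3: 36 markings reached so far
target is not among the 36 markings reachable within 3 steps

NO — not reachable within 3 firings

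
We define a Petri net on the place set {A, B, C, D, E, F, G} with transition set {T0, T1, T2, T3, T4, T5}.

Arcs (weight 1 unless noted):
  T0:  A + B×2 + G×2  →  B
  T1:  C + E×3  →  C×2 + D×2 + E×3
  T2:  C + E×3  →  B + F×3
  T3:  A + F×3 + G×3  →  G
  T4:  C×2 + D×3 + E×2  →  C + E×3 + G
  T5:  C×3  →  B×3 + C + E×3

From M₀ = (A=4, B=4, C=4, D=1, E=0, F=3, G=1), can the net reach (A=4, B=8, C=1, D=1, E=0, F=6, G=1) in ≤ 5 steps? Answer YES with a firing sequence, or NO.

step 1: fire T5:  (A=4, B=4, C=4, D=1, E=0, F=3, G=1) → (A=4, B=7, C=2, D=1, E=3, F=3, G=1)
step 2: fire T2:  (A=4, B=7, C=2, D=1, E=3, F=3, G=1) → (A=4, B=8, C=1, D=1, E=0, F=6, G=1)

YES — reachable via ⟨T5, T2⟩ (2 firings)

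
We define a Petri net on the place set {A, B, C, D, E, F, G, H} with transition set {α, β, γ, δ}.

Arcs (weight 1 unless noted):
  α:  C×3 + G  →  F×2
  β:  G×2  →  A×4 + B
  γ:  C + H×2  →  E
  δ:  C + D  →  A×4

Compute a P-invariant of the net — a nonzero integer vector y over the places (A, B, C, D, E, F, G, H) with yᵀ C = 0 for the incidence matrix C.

Incidence matrix C (rows=places, cols=transitions):
        α    β    γ    δ
    A   0    4    0    4
    B   0    1    0    0
    C  -3    0   -1   -1
    D   0    0    0   -1
    E   0    0    1    0
    F   2    0    0    0
    G  -1   -2    0    0
    H   0    0   -2    0

Candidate y = [1, -4, 0, 4, 0, 0, 0, 0]; check y·C column-wise:
  col α: 1·0 + -4·0 + 0·-3 + 4·0 + 0·2 + 0·-1 = 0
  col β: 1·4 + -4·1 + 4·0 + 0·-2 = 0
  col γ: 1·0 + -4·0 + 0·-1 + 4·0 + 0·1 + 0·-2 = 0
  col δ: 1·4 + -4·0 + 0·-1 + 4·-1 = 0

y = (A:1, B:-4, C:0, D:4, E:0, F:0, G:0, H:0)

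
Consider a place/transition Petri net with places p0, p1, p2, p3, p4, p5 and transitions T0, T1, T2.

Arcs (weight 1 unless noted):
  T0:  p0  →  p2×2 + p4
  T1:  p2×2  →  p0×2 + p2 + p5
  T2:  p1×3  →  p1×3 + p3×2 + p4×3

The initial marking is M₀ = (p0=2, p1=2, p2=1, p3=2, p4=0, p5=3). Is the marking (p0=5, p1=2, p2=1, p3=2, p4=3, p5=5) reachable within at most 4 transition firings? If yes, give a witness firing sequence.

depth 0: 1 marking
depth 1: 2 markings reached so far
depth 2: 4 markings reached so far
depth 3: 6 markings reached so far
depth 4: 8 markings reached so far
target is not among the 8 markings reachable within 4 steps

NO — not reachable within 4 firings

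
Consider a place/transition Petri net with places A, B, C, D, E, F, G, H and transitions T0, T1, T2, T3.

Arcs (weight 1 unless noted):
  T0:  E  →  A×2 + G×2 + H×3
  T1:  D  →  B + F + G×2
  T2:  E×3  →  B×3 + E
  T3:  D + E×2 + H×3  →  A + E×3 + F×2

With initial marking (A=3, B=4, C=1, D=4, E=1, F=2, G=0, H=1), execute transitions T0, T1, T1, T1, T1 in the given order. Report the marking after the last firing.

(A=5, B=8, C=1, D=0, E=0, F=6, G=10, H=4)

step 1: fire T0:  (A=3, B=4, C=1, D=4, E=1, F=2, G=0, H=1) → (A=5, B=4, C=1, D=4, E=0, F=2, G=2, H=4)
step 2: fire T1:  (A=5, B=4, C=1, D=4, E=0, F=2, G=2, H=4) → (A=5, B=5, C=1, D=3, E=0, F=3, G=4, H=4)
step 3: fire T1:  (A=5, B=5, C=1, D=3, E=0, F=3, G=4, H=4) → (A=5, B=6, C=1, D=2, E=0, F=4, G=6, H=4)
step 4: fire T1:  (A=5, B=6, C=1, D=2, E=0, F=4, G=6, H=4) → (A=5, B=7, C=1, D=1, E=0, F=5, G=8, H=4)
step 5: fire T1:  (A=5, B=7, C=1, D=1, E=0, F=5, G=8, H=4) → (A=5, B=8, C=1, D=0, E=0, F=6, G=10, H=4)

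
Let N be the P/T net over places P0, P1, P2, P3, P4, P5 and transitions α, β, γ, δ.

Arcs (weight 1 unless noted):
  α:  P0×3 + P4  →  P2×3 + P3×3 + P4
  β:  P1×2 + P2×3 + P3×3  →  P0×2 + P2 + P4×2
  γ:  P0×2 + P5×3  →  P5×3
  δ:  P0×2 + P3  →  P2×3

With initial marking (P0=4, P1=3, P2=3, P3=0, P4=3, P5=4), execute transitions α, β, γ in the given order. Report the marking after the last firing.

(P0=1, P1=1, P2=4, P3=0, P4=5, P5=4)

step 1: fire α:  (P0=4, P1=3, P2=3, P3=0, P4=3, P5=4) → (P0=1, P1=3, P2=6, P3=3, P4=3, P5=4)
step 2: fire β:  (P0=1, P1=3, P2=6, P3=3, P4=3, P5=4) → (P0=3, P1=1, P2=4, P3=0, P4=5, P5=4)
step 3: fire γ:  (P0=3, P1=1, P2=4, P3=0, P4=5, P5=4) → (P0=1, P1=1, P2=4, P3=0, P4=5, P5=4)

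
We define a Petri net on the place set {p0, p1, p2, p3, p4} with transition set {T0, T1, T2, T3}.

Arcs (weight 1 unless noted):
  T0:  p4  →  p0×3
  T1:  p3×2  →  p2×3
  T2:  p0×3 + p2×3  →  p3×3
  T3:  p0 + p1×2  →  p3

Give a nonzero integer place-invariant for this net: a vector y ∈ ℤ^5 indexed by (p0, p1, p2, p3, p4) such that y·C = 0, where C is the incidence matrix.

Incidence matrix C (rows=places, cols=transitions):
       T0   T1   T2   T3
   p0   3    0   -3   -1
   p1   0    0    0   -2
   p2   0    3   -3    0
   p3   0   -2    3    1
   p4  -1    0    0    0

Candidate y = [1, 1, 2, 3, 3]; check y·C column-wise:
  col T0: 1·3 + 1·0 + 2·0 + 3·0 + 3·-1 = 0
  col T1: 1·0 + 1·0 + 2·3 + 3·-2 + 3·0 = 0
  col T2: 1·-3 + 1·0 + 2·-3 + 3·3 + 3·0 = 0
  col T3: 1·-1 + 1·-2 + 2·0 + 3·1 + 3·0 = 0

y = (p0:1, p1:1, p2:2, p3:3, p4:3)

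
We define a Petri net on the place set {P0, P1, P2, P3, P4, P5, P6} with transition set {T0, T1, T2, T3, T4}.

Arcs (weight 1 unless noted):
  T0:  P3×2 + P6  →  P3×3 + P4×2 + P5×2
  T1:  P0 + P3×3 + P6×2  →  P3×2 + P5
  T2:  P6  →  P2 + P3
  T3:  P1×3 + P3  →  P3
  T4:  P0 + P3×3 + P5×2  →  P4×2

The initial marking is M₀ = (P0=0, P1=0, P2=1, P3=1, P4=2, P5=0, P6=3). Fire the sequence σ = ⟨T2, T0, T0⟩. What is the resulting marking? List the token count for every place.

(P0=0, P1=0, P2=2, P3=4, P4=6, P5=4, P6=0)

step 1: fire T2:  (P0=0, P1=0, P2=1, P3=1, P4=2, P5=0, P6=3) → (P0=0, P1=0, P2=2, P3=2, P4=2, P5=0, P6=2)
step 2: fire T0:  (P0=0, P1=0, P2=2, P3=2, P4=2, P5=0, P6=2) → (P0=0, P1=0, P2=2, P3=3, P4=4, P5=2, P6=1)
step 3: fire T0:  (P0=0, P1=0, P2=2, P3=3, P4=4, P5=2, P6=1) → (P0=0, P1=0, P2=2, P3=4, P4=6, P5=4, P6=0)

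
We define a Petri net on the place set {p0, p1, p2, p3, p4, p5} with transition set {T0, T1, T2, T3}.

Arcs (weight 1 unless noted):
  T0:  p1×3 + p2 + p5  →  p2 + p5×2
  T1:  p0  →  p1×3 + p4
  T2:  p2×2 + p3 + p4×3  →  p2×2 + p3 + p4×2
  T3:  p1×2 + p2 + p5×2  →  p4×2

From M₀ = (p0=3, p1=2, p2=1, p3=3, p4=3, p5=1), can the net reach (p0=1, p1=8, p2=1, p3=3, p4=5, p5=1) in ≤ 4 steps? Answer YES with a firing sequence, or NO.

step 1: fire T1:  (p0=3, p1=2, p2=1, p3=3, p4=3, p5=1) → (p0=2, p1=5, p2=1, p3=3, p4=4, p5=1)
step 2: fire T1:  (p0=2, p1=5, p2=1, p3=3, p4=4, p5=1) → (p0=1, p1=8, p2=1, p3=3, p4=5, p5=1)

YES — reachable via ⟨T1, T1⟩ (2 firings)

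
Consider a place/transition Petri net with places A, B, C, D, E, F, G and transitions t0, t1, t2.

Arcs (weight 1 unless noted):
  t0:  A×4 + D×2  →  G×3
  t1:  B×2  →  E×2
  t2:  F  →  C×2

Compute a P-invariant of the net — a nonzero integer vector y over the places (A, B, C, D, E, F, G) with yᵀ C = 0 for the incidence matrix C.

Incidence matrix C (rows=places, cols=transitions):
       t0   t1   t2
    A  -4    0    0
    B   0   -2    0
    C   0    0    2
    D  -2    0    0
    E   0    2    0
    F   0    0   -1
    G   3    0    0

Candidate y = [1, 0, 0, -2, 0, 0, 0]; check y·C column-wise:
  col t0: 1·-4 + -2·-2 + 0·3 = 0
  col t1: 1·0 + 0·-2 + -2·0 + 0·2 = 0
  col t2: 1·0 + 0·2 + -2·0 + 0·-1 = 0

y = (A:1, B:0, C:0, D:-2, E:0, F:0, G:0)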